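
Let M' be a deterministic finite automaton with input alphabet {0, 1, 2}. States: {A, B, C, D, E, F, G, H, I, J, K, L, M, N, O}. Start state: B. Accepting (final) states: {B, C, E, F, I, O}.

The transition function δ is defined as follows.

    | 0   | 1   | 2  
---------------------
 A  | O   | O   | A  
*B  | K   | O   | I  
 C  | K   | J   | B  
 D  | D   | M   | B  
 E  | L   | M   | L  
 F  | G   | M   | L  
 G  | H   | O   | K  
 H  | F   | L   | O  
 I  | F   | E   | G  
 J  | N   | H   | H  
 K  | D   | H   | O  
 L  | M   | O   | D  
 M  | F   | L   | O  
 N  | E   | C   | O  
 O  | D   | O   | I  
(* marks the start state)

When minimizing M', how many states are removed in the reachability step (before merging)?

4

No path from B leads to A, C, J, N; the other 11 states are all reachable.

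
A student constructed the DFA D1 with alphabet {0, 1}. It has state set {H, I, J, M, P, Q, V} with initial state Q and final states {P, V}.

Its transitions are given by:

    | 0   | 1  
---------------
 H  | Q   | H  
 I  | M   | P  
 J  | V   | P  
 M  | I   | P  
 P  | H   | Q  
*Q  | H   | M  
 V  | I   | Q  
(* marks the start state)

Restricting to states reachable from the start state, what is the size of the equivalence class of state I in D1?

Reachable states from the start: {H,I,M,P,Q}. Unreachable: {J,V} — drop them.
Initial partition by acceptance: {P} | {H,I,M,Q}.
On input 1, block {H,I,M,Q} splits into {I,M} and {H,Q}.
Refine {H,Q} on symbol 1: members go to different blocks, giving {Q} and {H}.
Stable partition: {P} | {I,M} | {Q} | {H} — 4 equivalence classes.
State I belongs to the block {I,M}, which has 2 states.

2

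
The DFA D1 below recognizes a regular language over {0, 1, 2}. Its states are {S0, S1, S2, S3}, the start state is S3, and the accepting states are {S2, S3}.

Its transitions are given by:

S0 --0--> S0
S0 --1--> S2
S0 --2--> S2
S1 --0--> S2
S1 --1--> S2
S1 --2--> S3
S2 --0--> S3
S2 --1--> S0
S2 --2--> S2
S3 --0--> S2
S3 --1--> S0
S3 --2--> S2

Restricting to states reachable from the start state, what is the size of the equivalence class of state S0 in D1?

First remove the unreachable states {S1}; 3 states remain.
P0 = {S2,S3} | {S0}.
Stable partition: {S2,S3} | {S0} — 2 equivalence classes.
State S0 belongs to the block {S0}, which has 1 states.

1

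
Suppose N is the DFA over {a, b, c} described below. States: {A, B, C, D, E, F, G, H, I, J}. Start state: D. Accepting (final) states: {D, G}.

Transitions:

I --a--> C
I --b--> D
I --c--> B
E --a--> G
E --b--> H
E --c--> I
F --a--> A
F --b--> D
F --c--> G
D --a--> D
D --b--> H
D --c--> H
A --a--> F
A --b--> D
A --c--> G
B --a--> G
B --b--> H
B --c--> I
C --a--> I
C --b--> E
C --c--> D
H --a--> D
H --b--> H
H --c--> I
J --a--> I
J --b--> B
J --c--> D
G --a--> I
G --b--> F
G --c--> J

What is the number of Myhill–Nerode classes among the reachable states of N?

Every state is reachable, so we keep all 10.
Start with accepting vs non-accepting: {D,G} | {A,B,C,E,F,H,I,J}.
Refine {D,G} on symbol a: members go to different blocks, giving {D} and {G}.
Split {A,B,C,E,F,H,I,J} by δ(·,a) → {A,C,F,I,J} and {B,E} and {H}.
Refine {A,C,F,I,J} on symbol b: members go to different blocks, giving {A,F,I} and {C,J}.
Split {A,F,I} by δ(·,a) → {A,F} and {I}.
No further refinement is possible. Final partition (7 blocks): {D} | {A,F} | {G} | {B,E} | {H} | {C,J} | {I}.

7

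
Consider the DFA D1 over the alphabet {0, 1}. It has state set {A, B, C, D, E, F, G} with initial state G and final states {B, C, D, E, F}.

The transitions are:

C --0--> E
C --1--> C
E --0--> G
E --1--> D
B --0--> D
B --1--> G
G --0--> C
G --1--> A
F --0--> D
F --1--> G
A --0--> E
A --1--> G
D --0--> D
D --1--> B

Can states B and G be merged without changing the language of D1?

No

Reachable states from the start: {A,B,C,D,E,G}. Unreachable: {F} — drop them.
Start with accepting vs non-accepting: {B,C,D,E} | {A,G}.
Split {B,C,D,E} by δ(·,0) → {B,C,D} and {E}.
On input 0, block {B,C,D} splits into {B,D} and {C}.
Refine {B,D} on symbol 1: members go to different blocks, giving {B} and {D}.
Split {A,G} by δ(·,0) → {A} and {G}.
The partition is now stable with 6 blocks: {B} | {A} | {E} | {C} | {D} | {G}.
B and G end up in different blocks, so they are distinguishable. For instance, the string 'ε' is accepted from only B.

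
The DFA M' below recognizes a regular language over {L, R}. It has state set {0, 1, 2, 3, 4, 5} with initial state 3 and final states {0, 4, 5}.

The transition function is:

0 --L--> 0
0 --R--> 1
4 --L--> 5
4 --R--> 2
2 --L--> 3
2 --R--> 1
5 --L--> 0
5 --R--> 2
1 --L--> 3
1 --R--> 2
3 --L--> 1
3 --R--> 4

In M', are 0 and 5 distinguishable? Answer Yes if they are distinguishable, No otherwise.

No

All states are reachable from the start state.
Start with accepting vs non-accepting: {0,4,5} | {1,2,3}.
On input R, block {1,2,3} splits into {1,2} and {3}.
The partition is now stable with 3 blocks: {0,4,5} | {1,2} | {3}.
0 and 5 lie in the same block of the stable partition, so they are equivalent — no string distinguishes them.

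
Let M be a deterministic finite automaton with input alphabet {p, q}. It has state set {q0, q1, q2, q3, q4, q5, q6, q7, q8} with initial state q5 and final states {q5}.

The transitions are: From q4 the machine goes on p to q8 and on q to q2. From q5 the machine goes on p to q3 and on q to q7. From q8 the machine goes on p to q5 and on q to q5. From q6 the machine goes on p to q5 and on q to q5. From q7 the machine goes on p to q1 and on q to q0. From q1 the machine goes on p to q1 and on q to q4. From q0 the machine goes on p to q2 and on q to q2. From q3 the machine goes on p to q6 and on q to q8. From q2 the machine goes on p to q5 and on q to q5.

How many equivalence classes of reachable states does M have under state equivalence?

4

Start with accepting vs non-accepting: {q5} | {q0,q1,q2,q3,q4,q6,q7,q8}.
Split {q0,q1,q2,q3,q4,q6,q7,q8} by δ(·,p) → {q0,q1,q3,q4,q7} and {q2,q6,q8}.
On input p, block {q0,q1,q3,q4,q7} splits into {q0,q3,q4} and {q1,q7}.
The partition is now stable with 4 blocks: {q5} | {q0,q3,q4} | {q2,q6,q8} | {q1,q7}.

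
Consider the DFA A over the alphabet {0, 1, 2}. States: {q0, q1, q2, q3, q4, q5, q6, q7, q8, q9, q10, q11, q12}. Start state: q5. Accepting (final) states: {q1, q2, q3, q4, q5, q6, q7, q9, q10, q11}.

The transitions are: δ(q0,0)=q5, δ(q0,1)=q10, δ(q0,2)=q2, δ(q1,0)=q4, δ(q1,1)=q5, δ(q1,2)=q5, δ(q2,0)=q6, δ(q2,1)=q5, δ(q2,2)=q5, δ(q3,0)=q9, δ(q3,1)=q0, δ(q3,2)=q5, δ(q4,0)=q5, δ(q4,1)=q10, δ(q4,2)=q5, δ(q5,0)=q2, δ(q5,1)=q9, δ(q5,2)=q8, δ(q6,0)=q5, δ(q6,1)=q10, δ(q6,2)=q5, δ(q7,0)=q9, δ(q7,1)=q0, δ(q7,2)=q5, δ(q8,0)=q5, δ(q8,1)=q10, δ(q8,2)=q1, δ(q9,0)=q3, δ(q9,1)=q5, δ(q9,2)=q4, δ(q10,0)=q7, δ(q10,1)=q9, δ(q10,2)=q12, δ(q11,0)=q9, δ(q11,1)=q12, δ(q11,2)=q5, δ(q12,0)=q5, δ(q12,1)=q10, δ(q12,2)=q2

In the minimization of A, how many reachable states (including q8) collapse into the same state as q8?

Reachable states from the start: {q0,q1,q2,q3,q4,q5,q6,q7,q8,q9,q10,q12}. Unreachable: {q11} — drop them.
Initial partition by acceptance: {q1,q2,q3,q4,q5,q6,q7,q9,q10} | {q0,q8,q12}.
Refine {q1,q2,q3,q4,q5,q6,q7,q9,q10} on symbol 1: members go to different blocks, giving {q1,q2,q4,q5,q6,q9,q10} and {q3,q7}.
Split {q1,q2,q4,q5,q6,q9,q10} by δ(·,0) → {q1,q2,q4,q5,q6} and {q9,q10}.
Refine {q1,q2,q4,q5,q6} on symbol 1: members go to different blocks, giving {q4,q5,q6} and {q1,q2}.
Split {q4,q5,q6} by δ(·,0) → {q4,q6} and {q5}.
Split {q9,q10} by δ(·,1) → {q9} and {q10}.
The partition is now stable with 7 blocks: {q4,q6} | {q0,q8,q12} | {q3,q7} | {q9} | {q1,q2} | {q5} | {q10}.
The equivalence class containing q8 is {q0,q8,q12}, of size 3.

3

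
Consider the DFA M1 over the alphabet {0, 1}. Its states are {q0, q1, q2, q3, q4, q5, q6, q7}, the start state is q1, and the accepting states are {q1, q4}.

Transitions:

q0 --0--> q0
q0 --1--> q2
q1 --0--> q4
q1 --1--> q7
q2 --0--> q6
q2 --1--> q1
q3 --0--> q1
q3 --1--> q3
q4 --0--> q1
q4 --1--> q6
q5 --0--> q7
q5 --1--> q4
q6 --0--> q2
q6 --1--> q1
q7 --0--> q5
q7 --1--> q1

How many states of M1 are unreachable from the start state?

2

No path from q1 leads to q0, q3; the other 6 states are all reachable.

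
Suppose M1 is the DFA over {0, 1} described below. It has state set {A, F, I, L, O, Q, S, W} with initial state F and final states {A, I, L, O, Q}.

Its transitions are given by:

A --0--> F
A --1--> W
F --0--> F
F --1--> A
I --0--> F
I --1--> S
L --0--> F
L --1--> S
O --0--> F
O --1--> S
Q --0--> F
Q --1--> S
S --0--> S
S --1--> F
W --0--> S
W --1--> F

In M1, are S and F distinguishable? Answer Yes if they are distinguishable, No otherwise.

First remove the unreachable states {I,L,O,Q}; 4 states remain.
P0 = {A} | {F,S,W}.
On input 1, block {F,S,W} splits into {S,W} and {F}.
Stable partition: {A} | {S,W} | {F} — 3 equivalence classes.
S and F end up in different blocks, so they are distinguishable. For instance, the string '1' is accepted from only F.

Yes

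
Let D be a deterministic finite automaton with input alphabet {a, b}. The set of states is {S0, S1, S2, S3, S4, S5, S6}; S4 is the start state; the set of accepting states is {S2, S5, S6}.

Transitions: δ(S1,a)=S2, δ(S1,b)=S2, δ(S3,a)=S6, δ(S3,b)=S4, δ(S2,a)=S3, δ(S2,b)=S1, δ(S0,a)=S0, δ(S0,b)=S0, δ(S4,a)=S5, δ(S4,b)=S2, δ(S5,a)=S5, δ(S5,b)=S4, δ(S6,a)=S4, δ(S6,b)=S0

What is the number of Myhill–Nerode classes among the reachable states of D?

7

Initial partition by acceptance: {S2,S5,S6} | {S0,S1,S3,S4}.
On input a, block {S2,S5,S6} splits into {S2,S6} and {S5}.
On input a, block {S0,S1,S3,S4} splits into {S1,S3} and {S0} and {S4}.
Refine {S2,S6} on symbol a: members go to different blocks, giving {S2} and {S6}.
Refine {S1,S3} on symbol a: members go to different blocks, giving {S1} and {S3}.
No further refinement is possible. Final partition (7 blocks): {S2} | {S1} | {S5} | {S0} | {S4} | {S6} | {S3}.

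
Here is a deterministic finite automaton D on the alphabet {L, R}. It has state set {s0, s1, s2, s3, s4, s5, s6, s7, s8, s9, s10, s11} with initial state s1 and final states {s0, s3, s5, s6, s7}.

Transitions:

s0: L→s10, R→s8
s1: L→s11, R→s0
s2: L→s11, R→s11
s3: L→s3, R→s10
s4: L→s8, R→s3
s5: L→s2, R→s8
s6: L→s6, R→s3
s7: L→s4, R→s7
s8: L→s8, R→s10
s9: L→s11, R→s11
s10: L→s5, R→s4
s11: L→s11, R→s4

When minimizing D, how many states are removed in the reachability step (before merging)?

No path from s1 leads to s6, s7, s9; the other 9 states are all reachable.

3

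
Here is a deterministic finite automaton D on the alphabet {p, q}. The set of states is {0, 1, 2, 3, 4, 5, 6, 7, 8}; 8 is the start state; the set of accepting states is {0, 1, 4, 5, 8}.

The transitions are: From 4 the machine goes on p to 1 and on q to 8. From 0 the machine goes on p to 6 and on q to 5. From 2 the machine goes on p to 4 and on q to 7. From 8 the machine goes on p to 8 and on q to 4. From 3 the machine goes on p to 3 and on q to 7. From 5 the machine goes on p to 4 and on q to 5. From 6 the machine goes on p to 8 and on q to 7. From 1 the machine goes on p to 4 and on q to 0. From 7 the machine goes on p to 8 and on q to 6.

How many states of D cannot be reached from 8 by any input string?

2

BFS from 8 reaches {0, 1, 4, 5, 6, 7, 8}; the 2 state(s) 2, 3 are never visited.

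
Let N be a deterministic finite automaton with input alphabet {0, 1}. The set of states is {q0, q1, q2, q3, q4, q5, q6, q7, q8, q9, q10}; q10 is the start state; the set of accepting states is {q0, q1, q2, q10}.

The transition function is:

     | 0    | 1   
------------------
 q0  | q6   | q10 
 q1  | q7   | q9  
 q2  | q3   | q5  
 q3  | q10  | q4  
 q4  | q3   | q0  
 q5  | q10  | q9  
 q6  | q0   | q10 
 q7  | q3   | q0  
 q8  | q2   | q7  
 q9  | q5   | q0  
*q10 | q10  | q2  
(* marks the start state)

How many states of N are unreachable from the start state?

BFS from q10 reaches {q0, q2, q3, q4, q5, q6, q9, q10}; the 3 state(s) q1, q7, q8 are never visited.

3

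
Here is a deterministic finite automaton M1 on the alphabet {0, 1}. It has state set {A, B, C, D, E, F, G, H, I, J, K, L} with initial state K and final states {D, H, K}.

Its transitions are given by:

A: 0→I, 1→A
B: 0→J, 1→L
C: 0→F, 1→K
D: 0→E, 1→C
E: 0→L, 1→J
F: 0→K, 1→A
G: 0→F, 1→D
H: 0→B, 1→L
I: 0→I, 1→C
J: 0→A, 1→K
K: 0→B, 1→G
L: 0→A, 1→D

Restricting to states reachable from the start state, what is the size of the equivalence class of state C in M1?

Reachable states from the start: {A,B,C,D,E,F,G,I,J,K,L}. Unreachable: {H} — drop them.
P0 = {D,K} | {A,B,C,E,F,G,I,J,L}.
Split {A,B,C,E,F,G,I,J,L} by δ(·,0) → {A,B,C,E,G,I,J,L} and {F}.
Split {A,B,C,E,G,I,J,L} by δ(·,0) → {A,B,E,I,J,L} and {C,G}.
Refine {A,B,E,I,J,L} on symbol 1: members go to different blocks, giving {A,B,E} and {J,L} and {I}.
On input 0, block {A,B,E} splits into {B,E} and {A}.
Stable partition: {D,K} | {B,E} | {F} | {C,G} | {J,L} | {I} | {A} — 7 equivalence classes.
The equivalence class containing C is {C,G}, of size 2.

2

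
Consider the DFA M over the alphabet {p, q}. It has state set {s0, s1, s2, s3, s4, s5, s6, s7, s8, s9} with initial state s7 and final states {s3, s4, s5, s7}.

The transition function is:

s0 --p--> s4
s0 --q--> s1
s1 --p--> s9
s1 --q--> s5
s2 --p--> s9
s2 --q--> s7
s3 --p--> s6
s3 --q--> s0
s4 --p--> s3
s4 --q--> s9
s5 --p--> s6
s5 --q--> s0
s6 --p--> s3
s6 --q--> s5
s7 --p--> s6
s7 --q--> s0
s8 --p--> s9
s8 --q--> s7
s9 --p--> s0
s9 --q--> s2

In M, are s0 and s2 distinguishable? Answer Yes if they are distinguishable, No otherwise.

Yes

Reachable states from the start: {s0,s1,s2,s3,s4,s5,s6,s7,s9}. Unreachable: {s8} — drop them.
P0 = {s3,s4,s5,s7} | {s0,s1,s2,s6,s9}.
Split {s3,s4,s5,s7} by δ(·,p) → {s3,s5,s7} and {s4}.
On input p, block {s0,s1,s2,s6,s9} splits into {s1,s2,s9} and {s0} and {s6}.
Refine {s1,s2,s9} on symbol p: members go to different blocks, giving {s1,s2} and {s9}.
No further refinement is possible. Final partition (6 blocks): {s3,s5,s7} | {s1,s2} | {s4} | {s0} | {s6} | {s9}.
s0 and s2 end up in different blocks, so they are distinguishable. For instance, the string 'p' is accepted from only s0.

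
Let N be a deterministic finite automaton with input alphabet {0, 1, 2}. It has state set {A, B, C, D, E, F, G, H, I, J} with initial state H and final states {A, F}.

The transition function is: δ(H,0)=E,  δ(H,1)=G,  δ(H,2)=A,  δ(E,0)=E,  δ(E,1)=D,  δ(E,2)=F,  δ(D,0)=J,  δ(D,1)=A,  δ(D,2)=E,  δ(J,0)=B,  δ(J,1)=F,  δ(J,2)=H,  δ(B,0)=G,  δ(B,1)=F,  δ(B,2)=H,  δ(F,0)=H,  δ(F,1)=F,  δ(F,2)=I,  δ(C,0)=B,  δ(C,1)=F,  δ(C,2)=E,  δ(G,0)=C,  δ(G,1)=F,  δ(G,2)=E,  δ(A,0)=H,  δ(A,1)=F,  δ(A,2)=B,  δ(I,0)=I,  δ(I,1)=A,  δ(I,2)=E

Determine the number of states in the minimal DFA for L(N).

3

Initial partition by acceptance: {A,F} | {B,C,D,E,G,H,I,J}.
Refine {B,C,D,E,G,H,I,J} on symbol 1: members go to different blocks, giving {B,C,D,G,I,J} and {E,H}.
The partition is now stable with 3 blocks: {A,F} | {B,C,D,G,I,J} | {E,H}.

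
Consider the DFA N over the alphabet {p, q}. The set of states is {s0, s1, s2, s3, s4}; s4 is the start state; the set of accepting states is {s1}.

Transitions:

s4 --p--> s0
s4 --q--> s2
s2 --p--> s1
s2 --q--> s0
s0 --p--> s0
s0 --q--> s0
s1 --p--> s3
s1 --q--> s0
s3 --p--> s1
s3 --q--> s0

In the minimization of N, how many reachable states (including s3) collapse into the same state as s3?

2

Every state is reachable, so we keep all 5.
P0 = {s1} | {s0,s2,s3,s4}.
Split {s0,s2,s3,s4} by δ(·,p) → {s0,s4} and {s2,s3}.
Refine {s0,s4} on symbol q: members go to different blocks, giving {s0} and {s4}.
The partition is now stable with 4 blocks: {s1} | {s0} | {s2,s3} | {s4}.
The equivalence class containing s3 is {s2,s3}, of size 2.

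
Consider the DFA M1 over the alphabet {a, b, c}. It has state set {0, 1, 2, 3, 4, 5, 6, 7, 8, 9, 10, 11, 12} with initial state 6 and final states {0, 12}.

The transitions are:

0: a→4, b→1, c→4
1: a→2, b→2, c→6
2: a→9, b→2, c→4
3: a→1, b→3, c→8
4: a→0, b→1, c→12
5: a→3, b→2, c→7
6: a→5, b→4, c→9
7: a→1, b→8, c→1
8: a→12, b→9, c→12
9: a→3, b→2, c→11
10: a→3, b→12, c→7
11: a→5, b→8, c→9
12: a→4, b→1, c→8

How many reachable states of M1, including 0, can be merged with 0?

States {10} cannot be reached from the start state, so discard them.
Start with accepting vs non-accepting: {0,12} | {1,2,3,4,5,6,7,8,9,11}.
Refine {1,2,3,4,5,6,7,8,9,11} on symbol a: members go to different blocks, giving {1,2,3,5,6,7,9,11} and {4,8}.
On input b, block {1,2,3,5,6,7,9,11} splits into {1,2,3,5,9} and {6,7,11}.
Refine {1,2,3,5,9} on symbol c: members go to different blocks, giving {1,5,9} and {2,3}.
The partition is now stable with 5 blocks: {0,12} | {1,5,9} | {4,8} | {6,7,11} | {2,3}.
State 0 belongs to the block {0,12}, which has 2 states.

2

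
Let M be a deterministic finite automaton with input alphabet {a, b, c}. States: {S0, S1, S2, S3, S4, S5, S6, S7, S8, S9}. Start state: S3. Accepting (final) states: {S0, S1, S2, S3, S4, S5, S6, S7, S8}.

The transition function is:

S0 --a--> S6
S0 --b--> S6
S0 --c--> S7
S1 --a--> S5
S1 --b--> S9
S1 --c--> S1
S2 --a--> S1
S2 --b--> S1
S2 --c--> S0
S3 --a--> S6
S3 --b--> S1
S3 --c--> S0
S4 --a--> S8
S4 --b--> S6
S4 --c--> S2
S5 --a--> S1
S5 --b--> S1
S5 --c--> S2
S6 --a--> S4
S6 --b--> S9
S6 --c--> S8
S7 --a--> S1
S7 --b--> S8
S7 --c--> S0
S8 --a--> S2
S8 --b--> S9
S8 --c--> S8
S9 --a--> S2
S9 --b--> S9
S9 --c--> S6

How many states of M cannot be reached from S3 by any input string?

0

A breadth-first search from the start state visits every state.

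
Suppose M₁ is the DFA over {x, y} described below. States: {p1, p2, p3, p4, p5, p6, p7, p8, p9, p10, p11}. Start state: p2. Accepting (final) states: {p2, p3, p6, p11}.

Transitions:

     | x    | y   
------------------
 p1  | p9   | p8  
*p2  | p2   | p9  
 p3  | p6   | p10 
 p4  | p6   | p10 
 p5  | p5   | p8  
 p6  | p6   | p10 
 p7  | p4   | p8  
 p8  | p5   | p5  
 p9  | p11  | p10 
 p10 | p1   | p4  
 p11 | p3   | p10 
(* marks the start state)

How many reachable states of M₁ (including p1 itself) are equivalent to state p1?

States {p7} cannot be reached from the start state, so discard them.
Start with accepting vs non-accepting: {p2,p3,p6,p11} | {p1,p4,p5,p8,p9,p10}.
Split {p1,p4,p5,p8,p9,p10} by δ(·,x) → {p1,p5,p8,p10} and {p4,p9}.
On input y, block {p2,p3,p6,p11} splits into {p3,p6,p11} and {p2}.
Refine {p1,p5,p8,p10} on symbol x: members go to different blocks, giving {p5,p8,p10} and {p1}.
Split {p5,p8,p10} by δ(·,x) → {p5,p8} and {p10}.
No further refinement is possible. Final partition (6 blocks): {p3,p6,p11} | {p5,p8} | {p4,p9} | {p2} | {p1} | {p10}.
The equivalence class containing p1 is {p1}, of size 1.

1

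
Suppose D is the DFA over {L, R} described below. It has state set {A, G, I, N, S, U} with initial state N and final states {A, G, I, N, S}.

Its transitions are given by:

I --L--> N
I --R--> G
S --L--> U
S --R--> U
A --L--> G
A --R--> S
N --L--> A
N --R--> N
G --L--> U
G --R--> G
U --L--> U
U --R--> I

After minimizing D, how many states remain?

Every state is reachable, so we keep all 6.
Start with accepting vs non-accepting: {A,G,I,N,S} | {U}.
On input L, block {A,G,I,N,S} splits into {A,I,N} and {G,S}.
Refine {A,I,N} on symbol L: members go to different blocks, giving {I,N} and {A}.
On input L, block {I,N} splits into {I} and {N}.
On input R, block {G,S} splits into {G} and {S}.
The partition is now stable with 6 blocks: {I} | {U} | {G} | {A} | {N} | {S}.

6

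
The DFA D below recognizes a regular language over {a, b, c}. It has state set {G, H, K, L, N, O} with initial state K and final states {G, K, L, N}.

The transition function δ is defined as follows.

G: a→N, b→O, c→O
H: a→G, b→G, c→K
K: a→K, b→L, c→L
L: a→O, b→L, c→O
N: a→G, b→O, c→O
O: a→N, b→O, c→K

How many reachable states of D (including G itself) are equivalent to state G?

2

Reachable states from the start: {G,K,L,N,O}. Unreachable: {H} — drop them.
Initial partition by acceptance: {G,K,L,N} | {O}.
Refine {G,K,L,N} on symbol a: members go to different blocks, giving {G,K,N} and {L}.
On input b, block {G,K,N} splits into {G,N} and {K}.
Stable partition: {G,N} | {O} | {L} | {K} — 4 equivalence classes.
State G belongs to the block {G,N}, which has 2 states.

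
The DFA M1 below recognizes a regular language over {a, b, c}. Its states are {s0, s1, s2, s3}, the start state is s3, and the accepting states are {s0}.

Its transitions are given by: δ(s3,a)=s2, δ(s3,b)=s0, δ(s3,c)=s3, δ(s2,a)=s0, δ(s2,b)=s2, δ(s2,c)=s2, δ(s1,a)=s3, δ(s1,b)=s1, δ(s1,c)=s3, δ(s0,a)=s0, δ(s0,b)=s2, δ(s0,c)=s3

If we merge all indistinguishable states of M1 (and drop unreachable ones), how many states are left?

First remove the unreachable states {s1}; 3 states remain.
Start with accepting vs non-accepting: {s0} | {s2,s3}.
Split {s2,s3} by δ(·,a) → {s2} and {s3}.
Stable partition: {s0} | {s2} | {s3} — 3 equivalence classes.

3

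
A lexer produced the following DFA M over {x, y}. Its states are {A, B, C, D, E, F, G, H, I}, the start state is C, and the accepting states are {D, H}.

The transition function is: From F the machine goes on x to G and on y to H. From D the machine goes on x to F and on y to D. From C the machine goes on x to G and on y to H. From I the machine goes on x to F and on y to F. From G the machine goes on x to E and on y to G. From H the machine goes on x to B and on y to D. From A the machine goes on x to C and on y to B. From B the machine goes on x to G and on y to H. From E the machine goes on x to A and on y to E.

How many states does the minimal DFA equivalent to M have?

5

First remove the unreachable states {I}; 8 states remain.
Initial partition by acceptance: {D,H} | {A,B,C,E,F,G}.
Refine {A,B,C,E,F,G} on symbol y: members go to different blocks, giving {A,E,G} and {B,C,F}.
Split {A,E,G} by δ(·,x) → {E,G} and {A}.
Split {E,G} by δ(·,x) → {E} and {G}.
No further refinement is possible. Final partition (5 blocks): {D,H} | {E} | {B,C,F} | {A} | {G}.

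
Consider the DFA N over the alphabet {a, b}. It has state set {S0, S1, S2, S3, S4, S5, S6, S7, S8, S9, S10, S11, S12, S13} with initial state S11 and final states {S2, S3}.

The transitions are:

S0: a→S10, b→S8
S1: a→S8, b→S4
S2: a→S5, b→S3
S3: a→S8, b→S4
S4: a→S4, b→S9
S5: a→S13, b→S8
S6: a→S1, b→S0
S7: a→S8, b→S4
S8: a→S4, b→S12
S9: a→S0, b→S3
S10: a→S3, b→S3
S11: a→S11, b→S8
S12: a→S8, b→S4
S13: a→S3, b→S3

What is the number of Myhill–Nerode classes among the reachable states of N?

8

Reachable states from the start: {S0,S3,S4,S8,S9,S10,S11,S12}. Unreachable: {S1,S2,S5,S6,S7,S13} — drop them.
Start with accepting vs non-accepting: {S3} | {S0,S4,S8,S9,S10,S11,S12}.
Refine {S0,S4,S8,S9,S10,S11,S12} on symbol a: members go to different blocks, giving {S0,S4,S8,S9,S11,S12} and {S10}.
Refine {S0,S4,S8,S9,S11,S12} on symbol a: members go to different blocks, giving {S4,S8,S9,S11,S12} and {S0}.
Split {S4,S8,S9,S11,S12} by δ(·,a) → {S4,S8,S11,S12} and {S9}.
On input b, block {S4,S8,S11,S12} splits into {S8,S11,S12} and {S4}.
Split {S8,S11,S12} by δ(·,a) → {S11,S12} and {S8}.
Split {S11,S12} by δ(·,a) → {S11} and {S12}.
The partition is now stable with 8 blocks: {S3} | {S11} | {S10} | {S0} | {S9} | {S4} | {S8} | {S12}.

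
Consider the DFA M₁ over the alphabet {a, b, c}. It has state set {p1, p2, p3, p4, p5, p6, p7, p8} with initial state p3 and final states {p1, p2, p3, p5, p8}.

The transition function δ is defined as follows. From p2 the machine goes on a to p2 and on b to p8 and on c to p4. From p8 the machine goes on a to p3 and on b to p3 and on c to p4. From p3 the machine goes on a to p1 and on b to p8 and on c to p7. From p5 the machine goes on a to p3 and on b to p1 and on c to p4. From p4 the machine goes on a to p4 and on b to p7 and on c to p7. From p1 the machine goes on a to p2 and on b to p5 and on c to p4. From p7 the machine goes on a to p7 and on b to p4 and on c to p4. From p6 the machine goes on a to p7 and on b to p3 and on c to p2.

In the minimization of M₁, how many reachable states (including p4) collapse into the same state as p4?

Reachable states from the start: {p1,p2,p3,p4,p5,p7,p8}. Unreachable: {p6} — drop them.
Start with accepting vs non-accepting: {p1,p2,p3,p5,p8} | {p4,p7}.
Stable partition: {p1,p2,p3,p5,p8} | {p4,p7} — 2 equivalence classes.
State p4 belongs to the block {p4,p7}, which has 2 states.

2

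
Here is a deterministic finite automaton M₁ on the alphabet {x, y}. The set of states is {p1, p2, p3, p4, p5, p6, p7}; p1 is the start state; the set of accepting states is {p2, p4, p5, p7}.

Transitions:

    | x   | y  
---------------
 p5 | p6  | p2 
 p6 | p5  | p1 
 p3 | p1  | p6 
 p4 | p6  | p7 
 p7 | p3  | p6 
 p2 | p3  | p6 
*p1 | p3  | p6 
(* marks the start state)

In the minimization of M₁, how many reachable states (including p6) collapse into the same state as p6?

1

States {p4,p7} cannot be reached from the start state, so discard them.
Start with accepting vs non-accepting: {p2,p5} | {p1,p3,p6}.
On input y, block {p2,p5} splits into {p2} and {p5}.
Split {p1,p3,p6} by δ(·,x) → {p1,p3} and {p6}.
Stable partition: {p2} | {p1,p3} | {p5} | {p6} — 4 equivalence classes.
State p6 belongs to the block {p6}, which has 1 states.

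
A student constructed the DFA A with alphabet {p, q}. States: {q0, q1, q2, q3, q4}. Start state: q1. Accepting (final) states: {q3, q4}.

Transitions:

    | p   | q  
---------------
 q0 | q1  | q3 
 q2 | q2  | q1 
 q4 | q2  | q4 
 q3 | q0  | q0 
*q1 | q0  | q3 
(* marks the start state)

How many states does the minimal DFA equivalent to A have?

First remove the unreachable states {q2,q4}; 3 states remain.
P0 = {q3} | {q0,q1}.
The partition is now stable with 2 blocks: {q3} | {q0,q1}.

2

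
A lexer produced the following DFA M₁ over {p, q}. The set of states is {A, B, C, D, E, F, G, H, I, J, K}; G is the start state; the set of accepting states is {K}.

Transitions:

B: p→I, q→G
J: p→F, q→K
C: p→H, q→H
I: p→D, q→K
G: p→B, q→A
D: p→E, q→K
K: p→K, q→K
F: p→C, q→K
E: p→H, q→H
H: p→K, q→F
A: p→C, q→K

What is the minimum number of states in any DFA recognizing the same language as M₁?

7

First remove the unreachable states {J}; 10 states remain.
Initial partition by acceptance: {K} | {A,B,C,D,E,F,G,H,I}.
Split {A,B,C,D,E,F,G,H,I} by δ(·,p) → {A,B,C,D,E,F,G,I} and {H}.
Refine {A,B,C,D,E,F,G,I} on symbol p: members go to different blocks, giving {A,B,D,F,G,I} and {C,E}.
Refine {A,B,D,F,G,I} on symbol p: members go to different blocks, giving {A,D,F} and {B,G,I}.
On input p, block {B,G,I} splits into {B,G} and {I}.
Split {B,G} by δ(·,p) → {B} and {G}.
No further refinement is possible. Final partition (7 blocks): {K} | {A,D,F} | {H} | {C,E} | {B} | {I} | {G}.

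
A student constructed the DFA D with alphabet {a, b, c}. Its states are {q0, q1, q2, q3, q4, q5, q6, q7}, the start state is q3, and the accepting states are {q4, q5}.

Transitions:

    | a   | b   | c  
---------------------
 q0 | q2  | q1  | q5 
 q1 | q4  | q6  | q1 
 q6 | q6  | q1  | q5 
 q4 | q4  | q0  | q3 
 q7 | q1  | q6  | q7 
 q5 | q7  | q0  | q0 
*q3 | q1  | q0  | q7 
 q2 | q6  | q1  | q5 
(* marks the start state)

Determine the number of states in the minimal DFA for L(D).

Initial partition by acceptance: {q4,q5} | {q0,q1,q2,q3,q6,q7}.
On input a, block {q4,q5} splits into {q4} and {q5}.
Refine {q0,q1,q2,q3,q6,q7} on symbol a: members go to different blocks, giving {q0,q2,q3,q6,q7} and {q1}.
Split {q0,q2,q3,q6,q7} by δ(·,a) → {q0,q2,q6} and {q3,q7}.
No further refinement is possible. Final partition (5 blocks): {q4} | {q0,q2,q6} | {q5} | {q1} | {q3,q7}.

5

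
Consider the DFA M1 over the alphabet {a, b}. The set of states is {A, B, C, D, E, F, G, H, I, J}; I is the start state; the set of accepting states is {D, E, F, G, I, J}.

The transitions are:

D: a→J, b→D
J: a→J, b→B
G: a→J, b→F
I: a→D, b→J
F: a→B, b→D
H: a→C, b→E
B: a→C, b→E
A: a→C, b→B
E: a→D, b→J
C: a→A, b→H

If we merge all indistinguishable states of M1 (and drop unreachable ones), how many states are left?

5

States {F,G} cannot be reached from the start state, so discard them.
Initial partition by acceptance: {D,E,I,J} | {A,B,C,H}.
On input b, block {D,E,I,J} splits into {D,E,I} and {J}.
On input a, block {D,E,I} splits into {E,I} and {D}.
Refine {A,B,C,H} on symbol b: members go to different blocks, giving {A,C} and {B,H}.
The partition is now stable with 5 blocks: {E,I} | {A,C} | {J} | {D} | {B,H}.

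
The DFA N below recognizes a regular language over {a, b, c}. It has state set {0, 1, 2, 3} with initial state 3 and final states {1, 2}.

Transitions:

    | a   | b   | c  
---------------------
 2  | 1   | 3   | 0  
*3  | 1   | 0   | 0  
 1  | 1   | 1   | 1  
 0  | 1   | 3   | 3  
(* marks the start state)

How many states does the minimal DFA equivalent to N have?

2

Reachable states from the start: {0,1,3}. Unreachable: {2} — drop them.
P0 = {1} | {0,3}.
Stable partition: {1} | {0,3} — 2 equivalence classes.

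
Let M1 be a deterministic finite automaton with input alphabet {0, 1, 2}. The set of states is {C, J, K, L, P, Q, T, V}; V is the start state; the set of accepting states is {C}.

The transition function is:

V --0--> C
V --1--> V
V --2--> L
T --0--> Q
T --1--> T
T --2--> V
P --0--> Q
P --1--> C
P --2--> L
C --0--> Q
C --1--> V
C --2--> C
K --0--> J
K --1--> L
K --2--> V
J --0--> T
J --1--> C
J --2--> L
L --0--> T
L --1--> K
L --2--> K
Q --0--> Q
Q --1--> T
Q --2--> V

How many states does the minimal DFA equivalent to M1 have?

First remove the unreachable states {P}; 7 states remain.
Initial partition by acceptance: {C} | {J,K,L,Q,T,V}.
Refine {J,K,L,Q,T,V} on symbol 0: members go to different blocks, giving {J,K,L,Q,T} and {V}.
On input 1, block {J,K,L,Q,T} splits into {K,L,Q,T} and {J}.
On input 0, block {K,L,Q,T} splits into {L,Q,T} and {K}.
Split {L,Q,T} by δ(·,1) → {Q,T} and {L}.
Stable partition: {C} | {Q,T} | {V} | {J} | {K} | {L} — 6 equivalence classes.

6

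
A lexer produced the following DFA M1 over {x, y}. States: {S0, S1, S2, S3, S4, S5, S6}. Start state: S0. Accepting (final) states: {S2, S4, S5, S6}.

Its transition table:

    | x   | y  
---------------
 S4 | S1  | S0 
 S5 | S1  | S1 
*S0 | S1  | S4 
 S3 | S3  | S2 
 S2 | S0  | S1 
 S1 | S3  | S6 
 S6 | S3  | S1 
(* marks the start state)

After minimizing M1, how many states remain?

2

States {S5} cannot be reached from the start state, so discard them.
P0 = {S2,S4,S6} | {S0,S1,S3}.
Stable partition: {S2,S4,S6} | {S0,S1,S3} — 2 equivalence classes.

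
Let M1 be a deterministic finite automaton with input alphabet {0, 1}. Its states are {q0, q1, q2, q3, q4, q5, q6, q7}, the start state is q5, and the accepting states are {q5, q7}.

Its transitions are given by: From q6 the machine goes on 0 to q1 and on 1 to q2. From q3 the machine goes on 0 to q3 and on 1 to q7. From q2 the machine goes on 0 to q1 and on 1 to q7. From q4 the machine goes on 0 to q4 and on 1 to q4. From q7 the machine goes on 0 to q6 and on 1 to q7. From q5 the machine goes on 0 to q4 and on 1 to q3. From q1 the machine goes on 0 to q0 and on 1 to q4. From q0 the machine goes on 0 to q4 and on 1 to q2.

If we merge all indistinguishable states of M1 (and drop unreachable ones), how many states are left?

8

Initial partition by acceptance: {q5,q7} | {q0,q1,q2,q3,q4,q6}.
Split {q5,q7} by δ(·,1) → {q5} and {q7}.
Refine {q0,q1,q2,q3,q4,q6} on symbol 1: members go to different blocks, giving {q0,q1,q4,q6} and {q2,q3}.
Split {q0,q1,q4,q6} by δ(·,1) → {q0,q6} and {q1,q4}.
Split {q2,q3} by δ(·,0) → {q2} and {q3}.
On input 0, block {q1,q4} splits into {q1} and {q4}.
Refine {q0,q6} on symbol 0: members go to different blocks, giving {q0} and {q6}.
Stable partition: {q5} | {q0} | {q7} | {q2} | {q1} | {q3} | {q4} | {q6} — 8 equivalence classes.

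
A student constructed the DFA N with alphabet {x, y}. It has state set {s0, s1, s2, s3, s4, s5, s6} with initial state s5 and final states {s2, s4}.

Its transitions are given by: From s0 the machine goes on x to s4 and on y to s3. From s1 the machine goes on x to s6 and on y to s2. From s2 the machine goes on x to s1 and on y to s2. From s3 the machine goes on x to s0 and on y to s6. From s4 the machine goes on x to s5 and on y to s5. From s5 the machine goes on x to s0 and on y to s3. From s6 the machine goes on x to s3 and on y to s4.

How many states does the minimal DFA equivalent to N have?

5

First remove the unreachable states {s1,s2}; 5 states remain.
P0 = {s4} | {s0,s3,s5,s6}.
Split {s0,s3,s5,s6} by δ(·,x) → {s3,s5,s6} and {s0}.
Refine {s3,s5,s6} on symbol x: members go to different blocks, giving {s3,s5} and {s6}.
Refine {s3,s5} on symbol y: members go to different blocks, giving {s3} and {s5}.
The partition is now stable with 5 blocks: {s4} | {s3} | {s0} | {s6} | {s5}.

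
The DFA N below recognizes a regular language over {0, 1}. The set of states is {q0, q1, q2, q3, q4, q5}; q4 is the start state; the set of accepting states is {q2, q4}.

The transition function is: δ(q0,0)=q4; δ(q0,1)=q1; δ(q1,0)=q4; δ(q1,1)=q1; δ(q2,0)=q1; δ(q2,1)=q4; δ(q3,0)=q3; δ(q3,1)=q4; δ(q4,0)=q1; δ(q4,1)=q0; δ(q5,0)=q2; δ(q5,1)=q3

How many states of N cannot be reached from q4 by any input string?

No path from q4 leads to q2, q3, q5; the other 3 states are all reachable.

3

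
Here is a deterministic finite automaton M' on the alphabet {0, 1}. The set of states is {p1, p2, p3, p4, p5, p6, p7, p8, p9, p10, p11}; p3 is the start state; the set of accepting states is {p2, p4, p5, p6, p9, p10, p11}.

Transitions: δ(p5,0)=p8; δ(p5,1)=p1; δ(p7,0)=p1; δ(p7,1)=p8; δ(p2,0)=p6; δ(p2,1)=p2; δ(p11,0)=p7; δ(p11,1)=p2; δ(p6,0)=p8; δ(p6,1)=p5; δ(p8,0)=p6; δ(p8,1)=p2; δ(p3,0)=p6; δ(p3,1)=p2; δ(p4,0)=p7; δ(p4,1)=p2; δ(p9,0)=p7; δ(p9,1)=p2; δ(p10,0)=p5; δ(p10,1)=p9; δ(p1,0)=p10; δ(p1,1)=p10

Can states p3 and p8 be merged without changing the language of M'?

Reachable states from the start: {p1,p2,p3,p5,p6,p7,p8,p9,p10}. Unreachable: {p4,p11} — drop them.
Initial partition by acceptance: {p2,p5,p6,p9,p10} | {p1,p3,p7,p8}.
Split {p2,p5,p6,p9,p10} by δ(·,0) → {p5,p6,p9} and {p2,p10}.
Split {p5,p6,p9} by δ(·,1) → {p5} and {p6} and {p9}.
Refine {p1,p3,p7,p8} on symbol 0: members go to different blocks, giving {p3,p8} and {p1} and {p7}.
Refine {p2,p10} on symbol 0: members go to different blocks, giving {p2} and {p10}.
The partition is now stable with 8 blocks: {p5} | {p3,p8} | {p2} | {p6} | {p9} | {p1} | {p7} | {p10}.
p3 and p8 lie in the same block of the stable partition, so they are equivalent — no string distinguishes them.

Yes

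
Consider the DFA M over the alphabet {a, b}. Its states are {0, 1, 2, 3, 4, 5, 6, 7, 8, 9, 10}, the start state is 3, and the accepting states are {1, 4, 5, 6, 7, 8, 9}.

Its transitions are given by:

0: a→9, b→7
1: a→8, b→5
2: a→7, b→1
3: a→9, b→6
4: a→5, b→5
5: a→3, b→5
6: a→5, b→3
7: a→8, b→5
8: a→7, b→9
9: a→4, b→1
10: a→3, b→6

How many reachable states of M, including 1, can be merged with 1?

2

Reachable states from the start: {1,3,4,5,6,7,8,9}. Unreachable: {0,2,10} — drop them.
P0 = {1,4,5,6,7,8,9} | {3}.
Split {1,4,5,6,7,8,9} by δ(·,a) → {1,4,6,7,8,9} and {5}.
Refine {1,4,6,7,8,9} on symbol a: members go to different blocks, giving {1,7,8,9} and {4,6}.
Refine {1,7,8,9} on symbol a: members go to different blocks, giving {1,7,8} and {9}.
Split {1,7,8} by δ(·,b) → {1,7} and {8}.
Split {4,6} by δ(·,b) → {4} and {6}.
Stable partition: {1,7} | {3} | {5} | {4} | {9} | {8} | {6} — 7 equivalence classes.
State 1 belongs to the block {1,7}, which has 2 states.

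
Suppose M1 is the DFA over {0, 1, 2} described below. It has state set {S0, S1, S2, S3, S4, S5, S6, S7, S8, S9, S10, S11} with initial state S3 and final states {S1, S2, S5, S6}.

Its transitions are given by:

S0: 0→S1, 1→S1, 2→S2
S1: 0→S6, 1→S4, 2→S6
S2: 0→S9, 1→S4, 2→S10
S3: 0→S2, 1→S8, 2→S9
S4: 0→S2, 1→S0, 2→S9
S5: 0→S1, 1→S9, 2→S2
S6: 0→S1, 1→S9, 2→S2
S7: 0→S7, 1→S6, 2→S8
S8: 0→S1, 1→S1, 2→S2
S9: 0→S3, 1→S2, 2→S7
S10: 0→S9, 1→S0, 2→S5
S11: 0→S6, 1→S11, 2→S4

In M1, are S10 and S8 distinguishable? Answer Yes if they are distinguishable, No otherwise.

States {S11} cannot be reached from the start state, so discard them.
Initial partition by acceptance: {S1,S2,S5,S6} | {S0,S3,S4,S7,S8,S9,S10}.
Split {S1,S2,S5,S6} by δ(·,0) → {S1,S5,S6} and {S2}.
On input 2, block {S1,S5,S6} splits into {S5,S6} and {S1}.
Split {S0,S3,S4,S7,S8,S9,S10} by δ(·,0) → {S7,S9,S10} and {S0,S8} and {S3,S4}.
On input 0, block {S7,S9,S10} splits into {S7,S10} and {S9}.
On input 0, block {S7,S10} splits into {S7} and {S10}.
No further refinement is possible. Final partition (8 blocks): {S5,S6} | {S7} | {S2} | {S1} | {S0,S8} | {S3,S4} | {S9} | {S10}.
S10 and S8 end up in different blocks, so they are distinguishable. For instance, the string '0' is accepted from only S8.

Yes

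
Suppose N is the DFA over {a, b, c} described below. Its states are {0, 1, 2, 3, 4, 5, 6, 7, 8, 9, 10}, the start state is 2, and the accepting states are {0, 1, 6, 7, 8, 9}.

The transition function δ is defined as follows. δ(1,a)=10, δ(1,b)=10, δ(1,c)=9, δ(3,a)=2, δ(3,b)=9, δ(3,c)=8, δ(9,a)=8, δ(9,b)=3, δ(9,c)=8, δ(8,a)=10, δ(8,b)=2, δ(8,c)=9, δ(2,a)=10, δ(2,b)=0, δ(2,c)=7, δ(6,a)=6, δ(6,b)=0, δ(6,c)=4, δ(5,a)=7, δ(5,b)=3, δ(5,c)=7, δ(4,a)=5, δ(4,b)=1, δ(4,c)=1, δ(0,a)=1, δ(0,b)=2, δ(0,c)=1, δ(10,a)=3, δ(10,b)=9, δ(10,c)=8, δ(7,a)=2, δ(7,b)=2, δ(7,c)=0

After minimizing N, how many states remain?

3

States {4,5,6} cannot be reached from the start state, so discard them.
Start with accepting vs non-accepting: {0,1,7,8,9} | {2,3,10}.
Split {0,1,7,8,9} by δ(·,a) → {1,7,8} and {0,9}.
The partition is now stable with 3 blocks: {1,7,8} | {2,3,10} | {0,9}.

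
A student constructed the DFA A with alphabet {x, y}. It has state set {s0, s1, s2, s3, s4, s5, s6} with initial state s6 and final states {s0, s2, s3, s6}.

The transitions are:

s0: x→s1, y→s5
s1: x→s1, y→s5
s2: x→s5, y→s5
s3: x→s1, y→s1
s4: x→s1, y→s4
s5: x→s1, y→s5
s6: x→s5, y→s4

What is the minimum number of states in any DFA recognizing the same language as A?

2

States {s0,s2,s3} cannot be reached from the start state, so discard them.
Initial partition by acceptance: {s6} | {s1,s4,s5}.
Stable partition: {s6} | {s1,s4,s5} — 2 equivalence classes.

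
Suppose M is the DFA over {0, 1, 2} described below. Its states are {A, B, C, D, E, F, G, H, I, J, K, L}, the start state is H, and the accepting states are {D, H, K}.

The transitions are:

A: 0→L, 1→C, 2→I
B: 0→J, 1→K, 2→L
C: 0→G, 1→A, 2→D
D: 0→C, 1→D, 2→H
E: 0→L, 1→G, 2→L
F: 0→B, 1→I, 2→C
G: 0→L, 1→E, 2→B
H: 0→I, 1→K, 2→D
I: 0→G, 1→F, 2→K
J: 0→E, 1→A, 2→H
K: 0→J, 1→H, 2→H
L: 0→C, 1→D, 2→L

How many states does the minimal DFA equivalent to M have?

5

Every state is reachable, so we keep all 12.
Initial partition by acceptance: {D,H,K} | {A,B,C,E,F,G,I,J,L}.
Refine {A,B,C,E,F,G,I,J,L} on symbol 1: members go to different blocks, giving {A,C,E,F,G,I,J} and {B,L}.
Split {A,C,E,F,G,I,J} by δ(·,0) → {A,E,F,G} and {C,I,J}.
Split {A,E,F,G} by δ(·,1) → {A,F} and {E,G}.
No further refinement is possible. Final partition (5 blocks): {D,H,K} | {A,F} | {B,L} | {C,I,J} | {E,G}.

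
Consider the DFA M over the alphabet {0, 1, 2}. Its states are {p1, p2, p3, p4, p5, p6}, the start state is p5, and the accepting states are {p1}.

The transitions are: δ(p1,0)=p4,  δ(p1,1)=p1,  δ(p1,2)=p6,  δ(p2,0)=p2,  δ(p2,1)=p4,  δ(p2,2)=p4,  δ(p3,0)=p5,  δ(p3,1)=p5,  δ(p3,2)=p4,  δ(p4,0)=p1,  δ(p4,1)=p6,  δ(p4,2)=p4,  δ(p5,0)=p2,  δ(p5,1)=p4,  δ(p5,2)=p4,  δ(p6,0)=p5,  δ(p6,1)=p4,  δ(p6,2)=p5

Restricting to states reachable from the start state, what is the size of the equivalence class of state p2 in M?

States {p3} cannot be reached from the start state, so discard them.
P0 = {p1} | {p2,p4,p5,p6}.
Split {p2,p4,p5,p6} by δ(·,0) → {p2,p5,p6} and {p4}.
Refine {p2,p5,p6} on symbol 2: members go to different blocks, giving {p2,p5} and {p6}.
No further refinement is possible. Final partition (4 blocks): {p1} | {p2,p5} | {p4} | {p6}.
State p2 belongs to the block {p2,p5}, which has 2 states.

2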